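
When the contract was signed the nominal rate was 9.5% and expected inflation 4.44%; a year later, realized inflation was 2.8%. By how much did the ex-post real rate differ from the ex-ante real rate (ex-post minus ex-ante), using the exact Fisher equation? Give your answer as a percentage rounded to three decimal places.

Ex-ante: (1 + 0.0950)/(1 + 0.0444) − 1 = 4.8449%
Ex-post: (1 + 0.0950)/(1 + 0.0280) − 1 = 6.5175%
Difference (ex-post − ex-ante) = 1.6726% → 1.673%.

1.673%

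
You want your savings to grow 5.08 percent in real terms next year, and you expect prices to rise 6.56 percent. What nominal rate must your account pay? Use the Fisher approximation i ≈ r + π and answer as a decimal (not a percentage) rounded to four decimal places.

0.1164

i ≈ r + π = 5.08% + 6.56% = 0.1164.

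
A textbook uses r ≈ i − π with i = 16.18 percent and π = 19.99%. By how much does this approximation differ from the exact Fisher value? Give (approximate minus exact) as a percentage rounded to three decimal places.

-0.635%

Approximate: r ≈ 16.180% − 19.990% = -3.8100%
Exact: (1 + 0.1618)/(1 + 0.1999) − 1 = -3.1753%
Error = -3.8100% − (-3.1753%) = -0.6347% → -0.635%.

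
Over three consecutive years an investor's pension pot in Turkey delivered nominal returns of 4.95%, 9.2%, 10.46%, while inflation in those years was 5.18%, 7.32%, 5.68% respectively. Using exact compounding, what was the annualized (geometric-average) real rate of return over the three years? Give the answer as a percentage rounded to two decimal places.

2.00%

Compound the nominal returns: 1.0495 × 1.0920 × 1.1046 = 1.26593125.
Compound inflation: 1.0518 × 1.0732 × 1.0568 = 1.19290713.
Deflate: 1.26593125 / 1.19290713 = 1.06121526.
Annualized real rate = 1.06121526^(1/3) − 1 = 2.0002% → 2.00%.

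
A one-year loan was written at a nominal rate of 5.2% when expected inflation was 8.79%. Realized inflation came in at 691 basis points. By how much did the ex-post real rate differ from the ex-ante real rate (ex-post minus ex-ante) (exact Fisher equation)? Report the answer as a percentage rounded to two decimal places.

1.70%

Ex-ante: (1 + 0.0520)/(1 + 0.0879) − 1 = -3.2999%
Ex-post: (1 + 0.0520)/(1 + 0.0691) − 1 = -1.5995%
Difference (ex-post − ex-ante) = 1.7005% → 1.70%.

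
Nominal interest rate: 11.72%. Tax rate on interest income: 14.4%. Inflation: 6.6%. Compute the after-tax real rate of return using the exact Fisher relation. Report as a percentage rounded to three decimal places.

3.220%

After-tax nominal return = 11.72% × (1 − 0.144) = 10.03232%.
1 + r = 1.1003232 / 1.06600 = 1.032198
After-tax real rate = 1.032198 − 1 → 3.220%.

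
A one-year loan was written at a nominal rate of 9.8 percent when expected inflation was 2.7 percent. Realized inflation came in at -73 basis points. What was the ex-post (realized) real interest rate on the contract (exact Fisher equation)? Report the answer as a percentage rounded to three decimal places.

10.607%

Ex-post: (1 + 0.0980)/(1 − 0.0073) − 1 = 10.6074%
So the realized real rate is 10.607%.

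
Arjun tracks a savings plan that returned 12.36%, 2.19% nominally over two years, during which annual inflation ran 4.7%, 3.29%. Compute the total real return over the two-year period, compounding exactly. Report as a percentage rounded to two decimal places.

6.17%

Nominal growth factor = 1.1236 × 1.0219 = 1.148207
Price-level growth factor = 1.0470 × 1.0329 = 1.081446
Real growth factor = 1.148207 / 1.081446 = 1.061733
Total real return = 1.061733 − 1 → 6.17%.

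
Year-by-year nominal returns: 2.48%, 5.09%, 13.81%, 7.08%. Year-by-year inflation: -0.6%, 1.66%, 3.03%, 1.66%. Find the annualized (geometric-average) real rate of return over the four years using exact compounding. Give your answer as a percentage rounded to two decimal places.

Compound the nominal returns: 1.0248 × 1.0509 × 1.1381 × 1.0708 = 1.31246973.
Compound inflation: 0.9940 × 1.0166 × 1.0303 × 1.0166 = 1.05840113.
Deflate: 1.31246973 / 1.05840113 = 1.24004944.
Annualized real rate = 1.24004944^(1/4) − 1 = 5.5261% → 5.53%.

5.53%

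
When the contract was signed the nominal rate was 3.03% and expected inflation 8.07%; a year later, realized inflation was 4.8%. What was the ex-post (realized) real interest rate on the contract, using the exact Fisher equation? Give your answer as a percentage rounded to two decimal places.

Ex-post: (1 + 0.0303)/(1 + 0.0480) − 1 = -1.6889%
So the realized real rate is -1.69%.

-1.69%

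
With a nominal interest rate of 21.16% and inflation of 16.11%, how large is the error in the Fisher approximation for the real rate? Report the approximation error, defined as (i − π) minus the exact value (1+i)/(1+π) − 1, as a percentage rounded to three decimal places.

0.701%

Approximate: r ≈ 21.160% − 16.110% = 5.0500%
Exact: (1 + 0.2116)/(1 + 0.1611) − 1 = 4.3493%
Error = 5.0500% − 4.3493% = 0.7007% → 0.701%.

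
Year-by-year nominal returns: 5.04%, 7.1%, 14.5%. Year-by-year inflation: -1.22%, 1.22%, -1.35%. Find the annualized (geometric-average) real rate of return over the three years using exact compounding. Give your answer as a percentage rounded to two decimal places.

Compound the nominal returns: 1.0504 × 1.0710 × 1.1450 = 1.28810027.
Compound inflation: 0.9878 × 1.0122 × 0.9865 = 0.98635317.
Deflate: 1.28810027 / 0.98635317 = 1.30592196.
Annualized real rate = 1.30592196^(1/3) − 1 = 9.3048% → 9.30%.

9.30%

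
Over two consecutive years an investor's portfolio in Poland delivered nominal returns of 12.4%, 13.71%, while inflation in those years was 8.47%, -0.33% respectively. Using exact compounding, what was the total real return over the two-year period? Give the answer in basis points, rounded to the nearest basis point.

1822 basis points

Nominal growth factor = 1.1240 × 1.1371 = 1.278100
Price-level growth factor = 1.0847 × 0.9967 = 1.081120
Real growth factor = 1.278100 / 1.081120 = 1.182200
Total real return = 1.182200 − 1 → 1822 basis points.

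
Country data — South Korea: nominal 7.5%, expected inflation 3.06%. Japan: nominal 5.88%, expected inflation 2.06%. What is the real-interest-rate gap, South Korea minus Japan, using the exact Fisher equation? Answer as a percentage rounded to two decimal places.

0.57%

South Korea: (1 + 0.0750)/(1 + 0.0306) − 1 = 4.3082%
Japan: (1 + 0.0588)/(1 + 0.0206) − 1 = 3.7429%
Differential = 4.3082% − 3.7429% = 0.5653% → 0.57%.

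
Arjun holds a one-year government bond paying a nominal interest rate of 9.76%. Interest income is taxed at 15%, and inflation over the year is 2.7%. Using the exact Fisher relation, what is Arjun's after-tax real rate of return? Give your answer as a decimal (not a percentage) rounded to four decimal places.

After-tax nominal return = 9.76% × (1 − 0.15) = 8.2960%.
1 + r = 1.08296 / 1.02700 = 1.054489
After-tax real rate = 1.054489 − 1 → 0.0545.

0.0545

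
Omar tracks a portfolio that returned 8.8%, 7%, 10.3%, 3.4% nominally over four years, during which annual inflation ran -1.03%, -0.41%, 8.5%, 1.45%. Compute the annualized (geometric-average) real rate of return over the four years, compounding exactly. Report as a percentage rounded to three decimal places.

Nominal growth factor = 1.0880 × 1.0700 × 1.1030 × 1.0340 = 1.327726808
Price-level growth factor = 0.9897 × 0.9959 × 1.0850 × 1.0145 = 1.084928436
Real growth factor = 1.327726808 / 1.084928436 = 1.223792063
Annualized real rate = 1.223792063^(1/4) − 1 = 5.17848% → 5.178%.

5.178%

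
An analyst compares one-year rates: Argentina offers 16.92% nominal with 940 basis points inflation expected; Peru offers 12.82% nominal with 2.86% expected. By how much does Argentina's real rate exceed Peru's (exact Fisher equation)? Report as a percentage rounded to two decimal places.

Argentina: (1 + 0.1692)/(1 + 0.0940) − 1 = 6.8739%
Peru: (1 + 0.1282)/(1 + 0.0286) − 1 = 9.6831%
Differential = 6.8739% − 9.6831% = -2.8092% → -2.81%.

-2.81%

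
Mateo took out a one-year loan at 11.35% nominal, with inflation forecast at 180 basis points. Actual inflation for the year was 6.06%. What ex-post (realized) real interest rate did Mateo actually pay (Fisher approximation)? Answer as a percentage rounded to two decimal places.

5.29%

Ex-post: 11.35% − 6.06% = 5.290%
So the realized real rate is 5.29%.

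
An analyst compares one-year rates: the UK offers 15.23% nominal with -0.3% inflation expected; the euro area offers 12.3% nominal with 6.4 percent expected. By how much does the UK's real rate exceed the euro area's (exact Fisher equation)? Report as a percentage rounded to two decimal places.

10.03%

The UK: (1 + 0.1523)/(1 − 0.0030) − 1 = 15.5767%
The euro area: (1 + 0.1230)/(1 + 0.0640) − 1 = 5.5451%
Differential = 15.5767% − 5.5451% = 10.0316% → 10.03%.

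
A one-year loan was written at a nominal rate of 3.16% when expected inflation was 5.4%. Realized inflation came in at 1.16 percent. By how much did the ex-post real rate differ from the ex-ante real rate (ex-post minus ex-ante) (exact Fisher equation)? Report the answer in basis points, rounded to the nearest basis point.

410 basis points

Ex-ante: (1 + 0.0316)/(1 + 0.0540) − 1 = -2.1252%
Ex-post: (1 + 0.0316)/(1 + 0.0116) − 1 = 1.9771%
Difference (ex-post − ex-ante) = 4.1023% → 410 basis points.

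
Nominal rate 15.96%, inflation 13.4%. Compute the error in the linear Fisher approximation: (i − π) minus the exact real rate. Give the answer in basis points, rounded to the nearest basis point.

30 basis points

Approximate: r ≈ 15.960% − 13.400% = 2.5600%
Exact: (1 + 0.1596)/(1 + 0.1340) − 1 = 2.2575%
Error = 2.5600% − 2.2575% = 0.3025% → 30 basis points.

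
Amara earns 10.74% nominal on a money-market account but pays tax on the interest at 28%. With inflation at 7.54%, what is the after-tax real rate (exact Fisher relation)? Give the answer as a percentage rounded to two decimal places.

0.18%

After-tax nominal return = 10.74% × (1 − 0.28) = 7.7328%.
1 + r = 1.077328 / 1.07540 = 1.001793
After-tax real rate = 1.001793 − 1 → 0.18%.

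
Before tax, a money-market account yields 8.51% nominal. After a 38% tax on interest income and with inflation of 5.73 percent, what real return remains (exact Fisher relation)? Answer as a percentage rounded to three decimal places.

-0.429%

After-tax nominal return = 8.51% × (1 − 0.38) = 5.2762%.
1 + r = 1.052762 / 1.05730 = 0.995708
After-tax real rate = 0.995708 − 1 → -0.429%.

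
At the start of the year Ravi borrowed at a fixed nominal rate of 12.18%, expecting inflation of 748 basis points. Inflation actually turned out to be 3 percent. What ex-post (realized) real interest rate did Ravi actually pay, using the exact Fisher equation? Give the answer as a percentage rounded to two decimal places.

8.91%

Ex-post: (1 + 0.1218)/(1 + 0.0300) − 1 = 8.9126%
So the realized real rate is 8.91%.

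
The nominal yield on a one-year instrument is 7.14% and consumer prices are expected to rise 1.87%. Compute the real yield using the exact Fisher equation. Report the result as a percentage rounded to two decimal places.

5.17%

1 + r = 1.07140 / 1.01870 = 1.051733
r = 1.051733 − 1 = 5.1733%, i.e. 5.17%.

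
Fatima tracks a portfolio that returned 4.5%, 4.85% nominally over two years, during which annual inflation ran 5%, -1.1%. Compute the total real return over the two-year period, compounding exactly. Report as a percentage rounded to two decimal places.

5.51%

Nominal growth factor = 1.0450 × 1.0485 = 1.095683
Price-level growth factor = 1.0500 × 0.9890 = 1.038450
Real growth factor = 1.095683 / 1.038450 = 1.055113
Total real return = 1.055113 − 1 → 5.51%.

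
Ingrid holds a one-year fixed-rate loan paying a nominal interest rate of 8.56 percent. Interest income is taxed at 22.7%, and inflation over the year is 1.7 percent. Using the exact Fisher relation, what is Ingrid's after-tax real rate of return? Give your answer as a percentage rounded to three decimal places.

After-tax nominal return = 8.56% × (1 − 0.227) = 6.61688%.
1 + r = 1.0661688 / 1.01700 = 1.048347
After-tax real rate = 1.048347 − 1 → 4.835%.

4.835%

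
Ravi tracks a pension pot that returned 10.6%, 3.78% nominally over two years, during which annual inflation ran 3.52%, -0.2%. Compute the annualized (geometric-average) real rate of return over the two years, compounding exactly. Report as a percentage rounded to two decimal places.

Nominal growth factor = 1.1060 × 1.0378 = 1.14780680
Price-level growth factor = 1.0352 × 0.9980 = 1.03312960
Real growth factor = 1.14780680 / 1.03312960 = 1.11099982
Annualized real rate = 1.11099982^(1/2) − 1 = 5.4040% → 5.40%.

5.40%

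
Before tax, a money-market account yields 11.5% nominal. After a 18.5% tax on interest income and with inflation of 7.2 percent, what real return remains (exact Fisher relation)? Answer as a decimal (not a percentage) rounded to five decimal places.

0.02027

After-tax nominal return = 11.5% × (1 − 0.185) = 9.3725%.
1 + r = 1.093725 / 1.07200 = 1.020266
After-tax real rate = 1.020266 − 1 → 0.02027.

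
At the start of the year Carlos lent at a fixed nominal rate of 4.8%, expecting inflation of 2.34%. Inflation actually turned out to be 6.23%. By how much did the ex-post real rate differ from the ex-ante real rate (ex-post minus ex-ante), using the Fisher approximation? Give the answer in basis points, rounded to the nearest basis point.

-389 basis points

Ex-ante: 4.8% − 2.34% = 2.460%
Ex-post: 4.8% − 6.23% = -1.430%
Difference (ex-post − ex-ante) = -3.8900% → -389 basis points.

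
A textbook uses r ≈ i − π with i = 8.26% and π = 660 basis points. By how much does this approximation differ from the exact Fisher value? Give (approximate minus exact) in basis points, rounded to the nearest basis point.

10 basis points

Approximate: r ≈ 8.260% − 6.600% = 1.6600%
Exact: (1 + 0.0826)/(1 + 0.0660) − 1 = 1.5572%
Error = 1.6600% − 1.5572% = 0.1028% → 10 basis points.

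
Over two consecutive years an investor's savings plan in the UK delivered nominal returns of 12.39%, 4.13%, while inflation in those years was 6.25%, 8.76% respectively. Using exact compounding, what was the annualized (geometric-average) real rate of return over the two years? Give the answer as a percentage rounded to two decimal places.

0.64%

Nominal growth factor = 1.1239 × 1.0413 = 1.17031707
Price-level growth factor = 1.0625 × 1.0876 = 1.15557500
Real growth factor = 1.17031707 / 1.15557500 = 1.01275735
Annualized real rate = 1.01275735^(1/2) − 1 = 0.6358% → 0.64%.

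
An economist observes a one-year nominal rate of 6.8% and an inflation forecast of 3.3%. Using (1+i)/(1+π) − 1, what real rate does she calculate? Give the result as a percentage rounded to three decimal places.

3.388%

By the Fisher equation, 1 + r = (1 + i)/(1 + π).
1 + r = 1.06800 / 1.03300 = 1.033882
r = 1.033882 − 1 = 3.3882%, i.e. 3.388%.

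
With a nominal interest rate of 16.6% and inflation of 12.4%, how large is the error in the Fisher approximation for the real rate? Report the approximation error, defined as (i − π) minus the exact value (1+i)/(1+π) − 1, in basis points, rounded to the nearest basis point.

Approximate: r ≈ 16.600% − 12.400% = 4.2000%
Exact: (1 + 0.1660)/(1 + 0.1240) − 1 = 3.7367%
Error = 4.2000% − 3.7367% = 0.4633% → 46 basis points.

46 basis points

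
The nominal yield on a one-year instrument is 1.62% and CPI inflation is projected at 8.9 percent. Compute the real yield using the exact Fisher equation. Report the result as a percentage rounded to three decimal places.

-6.685%

1 + r = 1.01620 / 1.08900 = 0.933150
r = 0.933150 − 1 = -6.6850%, i.e. -6.685%.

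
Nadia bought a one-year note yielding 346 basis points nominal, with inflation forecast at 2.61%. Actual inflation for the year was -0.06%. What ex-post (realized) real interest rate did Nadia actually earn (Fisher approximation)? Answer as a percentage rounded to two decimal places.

Ex-post: 3.46% − (-0.06%) = 3.520%
So the realized real rate is 3.52%.

3.52%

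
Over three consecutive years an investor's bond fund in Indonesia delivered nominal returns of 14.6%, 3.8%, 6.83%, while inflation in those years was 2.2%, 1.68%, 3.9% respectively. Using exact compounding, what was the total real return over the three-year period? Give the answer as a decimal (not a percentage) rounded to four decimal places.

0.1770

Compound the nominal returns: 1.1460 × 1.0380 × 1.0683 = 1.270794.
Compound inflation: 1.0220 × 1.0168 × 1.0390 = 1.079697.
Deflate: 1.270794 / 1.079697 = 1.176991.
Total real return = 1.176991 − 1 → 0.1770.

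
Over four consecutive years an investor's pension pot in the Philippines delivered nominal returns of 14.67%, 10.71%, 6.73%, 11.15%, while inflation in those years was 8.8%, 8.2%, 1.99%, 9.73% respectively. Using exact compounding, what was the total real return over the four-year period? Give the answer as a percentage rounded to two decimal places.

Compound the nominal returns: 1.1467 × 1.1071 × 1.0673 × 1.1115 = 1.506027.
Compound inflation: 1.0880 × 1.0820 × 1.0199 × 1.0973 = 1.317465.
Deflate: 1.506027 / 1.317465 = 1.143124.
Total real return = 1.143124 − 1 → 14.31%.

14.31%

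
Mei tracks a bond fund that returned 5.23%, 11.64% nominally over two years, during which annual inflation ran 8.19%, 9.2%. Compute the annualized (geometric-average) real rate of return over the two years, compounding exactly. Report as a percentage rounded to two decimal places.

-0.28%

Compound the nominal returns: 1.0523 × 1.1164 = 1.17478772.
Compound inflation: 1.0819 × 1.0920 = 1.18143480.
Deflate: 1.17478772 / 1.18143480 = 0.99437372.
Annualized real rate = 0.99437372^(1/2) − 1 = -0.2817% → -0.28%.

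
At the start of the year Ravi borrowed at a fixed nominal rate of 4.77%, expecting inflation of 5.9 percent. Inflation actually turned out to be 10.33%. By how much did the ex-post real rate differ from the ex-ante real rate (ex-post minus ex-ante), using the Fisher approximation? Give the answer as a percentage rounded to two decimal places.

Ex-ante: 4.77% − 5.9% = -1.130%
Ex-post: 4.77% − 10.33% = -5.560%
Difference (ex-post − ex-ante) = -4.4300% → -4.43%.

-4.43%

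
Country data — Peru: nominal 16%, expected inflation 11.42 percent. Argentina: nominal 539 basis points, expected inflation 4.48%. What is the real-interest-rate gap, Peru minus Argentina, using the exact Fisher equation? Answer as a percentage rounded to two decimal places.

Peru: (1 + 0.1600)/(1 + 0.1142) − 1 = 4.1106%
Argentina: (1 + 0.0539)/(1 + 0.0448) − 1 = 0.8710%
Differential = 4.1106% − 0.8710% = 3.2396% → 3.24%.

3.24%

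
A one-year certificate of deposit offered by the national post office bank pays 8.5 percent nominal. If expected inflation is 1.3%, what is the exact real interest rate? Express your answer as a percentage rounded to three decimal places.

7.108%

1 + r = 1.08500 / 1.01300 = 1.071076
r = 1.071076 − 1 = 7.1076%, i.e. 7.108%.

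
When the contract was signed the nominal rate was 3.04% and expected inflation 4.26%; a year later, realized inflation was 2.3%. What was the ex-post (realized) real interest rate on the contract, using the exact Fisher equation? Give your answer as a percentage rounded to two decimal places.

Ex-post: (1 + 0.0304)/(1 + 0.0230) − 1 = 0.7234%
So the realized real rate is 0.72%.

0.72%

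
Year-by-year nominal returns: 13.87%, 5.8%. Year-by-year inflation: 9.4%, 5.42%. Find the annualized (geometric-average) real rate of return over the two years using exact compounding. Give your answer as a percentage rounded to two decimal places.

2.21%

Nominal growth factor = 1.1387 × 1.0580 = 1.20474460
Price-level growth factor = 1.0940 × 1.0542 = 1.15329480
Real growth factor = 1.20474460 / 1.15329480 = 1.04461114
Annualized real rate = 1.04461114^(1/2) − 1 = 2.2062% → 2.21%.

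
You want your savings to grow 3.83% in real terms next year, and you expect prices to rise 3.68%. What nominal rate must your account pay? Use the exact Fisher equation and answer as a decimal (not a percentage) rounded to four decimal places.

0.0765

(1 + i) = (1 + r)(1 + π) = 1.03830 × 1.03680 = 1.07650944
i = 1.07650944 − 1, so the required nominal rate is 0.0765.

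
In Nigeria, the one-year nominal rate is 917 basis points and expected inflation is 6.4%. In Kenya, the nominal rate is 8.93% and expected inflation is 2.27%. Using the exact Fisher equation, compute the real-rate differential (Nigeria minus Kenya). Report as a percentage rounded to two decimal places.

Nigeria: (1 + 0.0917)/(1 + 0.0640) − 1 = 2.6034%
Kenya: (1 + 0.0893)/(1 + 0.0227) − 1 = 6.5122%
Differential = 2.6034% − 6.5122% = -3.9088% → -3.91%.

-3.91%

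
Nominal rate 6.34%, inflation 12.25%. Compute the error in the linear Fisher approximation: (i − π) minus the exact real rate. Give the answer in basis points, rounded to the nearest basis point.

-64 basis points

Approximate: r ≈ 6.340% − 12.250% = -5.9100%
Exact: (1 + 0.0634)/(1 + 0.1225) − 1 = -5.26503%
Error = -5.9100% − (-5.26503%) = -0.64497% → -64 basis points.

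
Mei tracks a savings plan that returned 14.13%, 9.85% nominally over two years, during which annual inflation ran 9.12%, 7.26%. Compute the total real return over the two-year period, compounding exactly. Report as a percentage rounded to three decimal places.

Compound the nominal returns: 1.1413 × 1.0985 = 1.253718.
Compound inflation: 1.0912 × 1.0726 = 1.170421.
Deflate: 1.253718 / 1.170421 = 1.071168.
Total real return = 1.071168 − 1 → 7.117%.

7.117%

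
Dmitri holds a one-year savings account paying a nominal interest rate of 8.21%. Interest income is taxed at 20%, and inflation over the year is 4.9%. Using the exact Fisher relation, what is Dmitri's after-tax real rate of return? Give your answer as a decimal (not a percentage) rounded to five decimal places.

After-tax nominal return = 8.21% × (1 − 0.2) = 6.5680%.
1 + r = 1.06568 / 1.04900 = 1.015901
After-tax real rate = 1.015901 − 1 → 0.01590.

0.01590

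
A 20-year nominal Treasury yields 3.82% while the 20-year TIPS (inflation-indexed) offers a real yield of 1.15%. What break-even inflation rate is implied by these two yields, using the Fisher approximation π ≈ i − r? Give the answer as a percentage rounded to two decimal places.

π ≈ i − r = 3.82% − 1.15% → 2.67%.

2.67%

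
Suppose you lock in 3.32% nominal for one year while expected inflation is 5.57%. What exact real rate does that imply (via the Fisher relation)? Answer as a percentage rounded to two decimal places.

By the Fisher relation, 1 + r = (1 + i)/(1 + π).
1 + r = 1.03320 / 1.05570 = 0.978687
r = 0.978687 − 1 = -2.1313%, i.e. -2.13%.

-2.13%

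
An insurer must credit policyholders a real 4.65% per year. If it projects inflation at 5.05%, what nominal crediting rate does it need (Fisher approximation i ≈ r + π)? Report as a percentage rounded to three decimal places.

i ≈ r + π = 4.65% + 5.05% = 9.700%.

9.700%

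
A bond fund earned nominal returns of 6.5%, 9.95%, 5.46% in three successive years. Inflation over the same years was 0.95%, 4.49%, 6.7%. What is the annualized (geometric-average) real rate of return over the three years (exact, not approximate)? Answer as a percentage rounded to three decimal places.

Compound the nominal returns: 1.0650 × 1.0995 × 1.0546 = 1.234902326.
Compound inflation: 1.0095 × 1.0449 × 1.0670 = 1.125499929.
Deflate: 1.234902326 / 1.125499929 = 1.097203379.
Annualized real rate = 1.097203379^(1/3) − 1 = 3.14046% → 3.140%.

3.140%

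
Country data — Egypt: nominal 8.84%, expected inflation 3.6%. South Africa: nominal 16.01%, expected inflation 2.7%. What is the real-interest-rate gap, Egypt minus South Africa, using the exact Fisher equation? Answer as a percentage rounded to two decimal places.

-7.90%

Egypt: (1 + 0.0884)/(1 + 0.0360) − 1 = 5.0579%
South Africa: (1 + 0.1601)/(1 + 0.0270) − 1 = 12.9601%
Differential = 5.0579% − 12.9601% = -7.9022% → -7.90%.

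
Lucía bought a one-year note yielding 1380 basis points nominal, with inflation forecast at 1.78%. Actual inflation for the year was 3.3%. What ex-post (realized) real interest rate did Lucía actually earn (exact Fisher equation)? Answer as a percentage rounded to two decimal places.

10.16%

Ex-post: (1 + 0.1380)/(1 + 0.0330) − 1 = 10.1646%
So the realized real rate is 10.16%.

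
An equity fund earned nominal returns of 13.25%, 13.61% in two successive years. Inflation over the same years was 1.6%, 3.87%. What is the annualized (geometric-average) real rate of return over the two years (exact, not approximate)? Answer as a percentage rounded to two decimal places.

Compound the nominal returns: 1.1325 × 1.1361 = 1.28663325.
Compound inflation: 1.0160 × 1.0387 = 1.05531920.
Deflate: 1.28663325 / 1.05531920 = 1.21918871.
Annualized real rate = 1.21918871^(1/2) − 1 = 10.4169% → 10.42%.

10.42%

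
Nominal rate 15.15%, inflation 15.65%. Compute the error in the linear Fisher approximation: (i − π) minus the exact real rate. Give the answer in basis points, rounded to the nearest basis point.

-7 basis points

Approximate: r ≈ 15.150% − 15.650% = -0.5000%
Exact: (1 + 0.1515)/(1 + 0.1565) − 1 = -0.4323%
Error = -0.5000% − (-0.4323%) = -0.0677% → -7 basis points.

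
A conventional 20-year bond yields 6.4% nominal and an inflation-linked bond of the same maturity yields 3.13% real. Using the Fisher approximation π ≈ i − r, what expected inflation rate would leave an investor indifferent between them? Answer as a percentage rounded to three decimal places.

π ≈ i − r = 6.4% − 3.13% → 3.270%.

3.270%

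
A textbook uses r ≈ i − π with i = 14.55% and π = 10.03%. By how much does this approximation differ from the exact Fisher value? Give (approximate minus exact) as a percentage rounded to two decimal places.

0.41%

Approximate: r ≈ 14.550% − 10.030% = 4.5200%
Exact: (1 + 0.1455)/(1 + 0.1003) − 1 = 4.1080%
Error = 4.5200% − 4.1080% = 0.4120% → 0.41%.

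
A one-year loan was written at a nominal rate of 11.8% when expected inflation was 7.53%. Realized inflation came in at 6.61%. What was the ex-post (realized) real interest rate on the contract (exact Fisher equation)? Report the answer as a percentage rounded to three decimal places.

Ex-post: (1 + 0.1180)/(1 + 0.0661) − 1 = 4.8682%
So the realized real rate is 4.868%.

4.868%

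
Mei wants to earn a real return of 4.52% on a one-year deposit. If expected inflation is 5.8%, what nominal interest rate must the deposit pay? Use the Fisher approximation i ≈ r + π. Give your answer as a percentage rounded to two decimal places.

10.32%

i ≈ r + π = 4.52% + 5.8% = 10.32%.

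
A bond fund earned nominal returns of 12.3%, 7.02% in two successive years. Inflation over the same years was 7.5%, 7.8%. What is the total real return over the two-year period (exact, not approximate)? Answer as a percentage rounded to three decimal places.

Compound the nominal returns: 1.1230 × 1.0702 = 1.201835.
Compound inflation: 1.0750 × 1.0780 = 1.158850.
Deflate: 1.201835 / 1.158850 = 1.037092.
Total real return = 1.037092 − 1 → 3.709%.

3.709%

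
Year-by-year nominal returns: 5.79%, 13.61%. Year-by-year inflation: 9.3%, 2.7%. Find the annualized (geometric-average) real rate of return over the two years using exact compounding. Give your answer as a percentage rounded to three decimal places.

Compound the nominal returns: 1.0579 × 1.1361 = 1.20188019.
Compound inflation: 1.0930 × 1.0270 = 1.12251100.
Deflate: 1.20188019 / 1.12251100 = 1.07070683.
Annualized real rate = 1.07070683^(1/2) − 1 = 3.4750% → 3.475%.

3.475%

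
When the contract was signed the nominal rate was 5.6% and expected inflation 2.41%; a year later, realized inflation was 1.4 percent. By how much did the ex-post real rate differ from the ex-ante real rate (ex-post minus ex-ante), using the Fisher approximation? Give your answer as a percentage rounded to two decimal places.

Ex-ante: 5.6% − 2.41% = 3.190%
Ex-post: 5.6% − 1.4% = 4.200%
Difference (ex-post − ex-ante) = 1.0100% → 1.01%.

1.01%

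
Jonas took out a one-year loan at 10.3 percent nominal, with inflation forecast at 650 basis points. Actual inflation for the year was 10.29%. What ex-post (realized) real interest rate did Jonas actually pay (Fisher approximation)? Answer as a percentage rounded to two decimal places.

Ex-post: 10.3% − 10.29% = 0.010%
So the realized real rate is 0.01%.

0.01%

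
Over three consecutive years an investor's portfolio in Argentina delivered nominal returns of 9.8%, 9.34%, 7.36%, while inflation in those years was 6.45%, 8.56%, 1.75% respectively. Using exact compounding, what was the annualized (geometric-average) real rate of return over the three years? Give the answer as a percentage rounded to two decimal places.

3.11%

Compound the nominal returns: 1.0980 × 1.0934 × 1.0736 = 1.28891392.
Compound inflation: 1.0645 × 1.0856 × 1.0175 = 1.17584457.
Deflate: 1.28891392 / 1.17584457 = 1.09616011.
Annualized real rate = 1.09616011^(1/3) − 1 = 3.1078% → 3.11%.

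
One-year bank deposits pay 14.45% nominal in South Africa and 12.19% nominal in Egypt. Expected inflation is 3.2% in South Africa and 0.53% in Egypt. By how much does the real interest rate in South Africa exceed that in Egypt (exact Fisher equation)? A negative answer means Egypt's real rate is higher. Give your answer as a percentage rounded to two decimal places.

South Africa: (1 + 0.1445)/(1 + 0.0320) − 1 = 10.9012%
Egypt: (1 + 0.1219)/(1 + 0.0053) − 1 = 11.5985%
Differential = 10.9012% − 11.5985% = -0.6974% → -0.70%.

-0.70%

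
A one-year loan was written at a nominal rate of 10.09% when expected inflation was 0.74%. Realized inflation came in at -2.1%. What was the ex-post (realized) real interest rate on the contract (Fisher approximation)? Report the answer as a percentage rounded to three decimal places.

12.190%

Ex-post: 10.09% − (-2.1%) = 12.190%
So the realized real rate is 12.190%.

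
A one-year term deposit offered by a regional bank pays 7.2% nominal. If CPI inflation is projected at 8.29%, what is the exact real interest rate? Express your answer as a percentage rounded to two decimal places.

1 + r = 1.07200 / 1.08290 = 0.989934
r = 0.989934 − 1 = -1.0066%, i.e. -1.01%.

-1.01%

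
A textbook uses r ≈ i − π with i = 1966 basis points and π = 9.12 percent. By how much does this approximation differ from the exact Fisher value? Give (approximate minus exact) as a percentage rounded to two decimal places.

Approximate: r ≈ 19.660% − 9.120% = 10.5400%
Exact: (1 + 0.1966)/(1 + 0.0912) − 1 = 9.6591%
Error = 10.5400% − 9.6591% = 0.8809% → 0.88%.

0.88%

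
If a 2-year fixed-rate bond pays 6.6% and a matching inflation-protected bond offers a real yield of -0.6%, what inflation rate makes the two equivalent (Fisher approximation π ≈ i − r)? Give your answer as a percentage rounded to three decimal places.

π ≈ i − r = 6.6% − (-0.6%) → 7.200%.

7.200%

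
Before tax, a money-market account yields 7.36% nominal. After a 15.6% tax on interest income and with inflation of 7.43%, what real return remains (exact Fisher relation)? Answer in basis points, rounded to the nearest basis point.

After-tax nominal return = 7.36% × (1 − 0.156) = 6.21184%.
1 + r = 1.0621184 / 1.07430 = 0.988661
After-tax real rate = 0.988661 − 1 → -113 basis points.

-113 basis points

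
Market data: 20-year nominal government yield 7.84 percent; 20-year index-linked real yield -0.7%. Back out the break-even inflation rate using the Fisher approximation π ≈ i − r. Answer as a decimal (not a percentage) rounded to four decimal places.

π ≈ i − r = 7.84% − (-0.7%) → 0.0854.

0.0854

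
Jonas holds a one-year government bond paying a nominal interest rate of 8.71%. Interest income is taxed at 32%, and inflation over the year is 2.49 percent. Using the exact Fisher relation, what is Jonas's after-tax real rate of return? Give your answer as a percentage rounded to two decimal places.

After-tax nominal return = 8.71% × (1 − 0.32) = 5.9228%.
1 + r = 1.059228 / 1.02490 = 1.033494
After-tax real rate = 1.033494 − 1 → 3.35%.

3.35%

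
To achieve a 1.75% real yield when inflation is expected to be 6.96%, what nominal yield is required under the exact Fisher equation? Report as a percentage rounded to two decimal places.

8.83%

(1 + i) = (1 + r)(1 + π) = 1.01750 × 1.06960 = 1.088318
i = 1.088318 − 1, so the required nominal rate is 8.83%.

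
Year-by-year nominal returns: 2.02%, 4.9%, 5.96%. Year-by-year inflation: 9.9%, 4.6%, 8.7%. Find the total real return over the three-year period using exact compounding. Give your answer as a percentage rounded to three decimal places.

-9.251%

Nominal growth factor = 1.0202 × 1.0490 × 1.0596 = 1.133973
Price-level growth factor = 1.0990 × 1.0460 × 1.0870 = 1.249565
Real growth factor = 1.133973 / 1.249565 = 0.907494
Total real return = 0.907494 − 1 → -9.251%.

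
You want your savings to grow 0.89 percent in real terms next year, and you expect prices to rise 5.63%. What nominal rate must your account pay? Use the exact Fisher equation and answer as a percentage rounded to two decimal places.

6.57%

(1 + i) = (1 + r)(1 + π) = 1.00890 × 1.05630 = 1.06570107
i = 1.06570107 − 1, so the required nominal rate is 6.57%.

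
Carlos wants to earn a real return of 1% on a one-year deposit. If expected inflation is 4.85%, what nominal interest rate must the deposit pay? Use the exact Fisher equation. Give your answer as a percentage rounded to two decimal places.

(1 + i) = (1 + r)(1 + π) = 1.01000 × 1.04850 = 1.058985
i = 1.058985 − 1, so the required nominal rate is 5.90%.

5.90%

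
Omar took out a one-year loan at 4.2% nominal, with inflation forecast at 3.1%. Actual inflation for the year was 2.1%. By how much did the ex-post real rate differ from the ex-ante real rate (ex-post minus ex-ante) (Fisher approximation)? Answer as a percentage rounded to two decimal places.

1.00%

Ex-ante: 4.2% − 3.1% = 1.100%
Ex-post: 4.2% − 2.1% = 2.100%
Difference (ex-post − ex-ante) = 1.0000% → 1.00%.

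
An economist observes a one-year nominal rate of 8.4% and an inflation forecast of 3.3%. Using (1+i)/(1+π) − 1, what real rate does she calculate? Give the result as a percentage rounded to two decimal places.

4.94%

By the Fisher relation, 1 + r = (1 + i)/(1 + π).
1 + r = 1.08400 / 1.03300 = 1.049371
r = 1.049371 − 1 = 4.9371%, i.e. 4.94%.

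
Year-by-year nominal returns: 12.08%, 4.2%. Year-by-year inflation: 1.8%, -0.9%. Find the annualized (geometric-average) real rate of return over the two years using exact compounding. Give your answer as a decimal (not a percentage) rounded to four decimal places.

Nominal growth factor = 1.1208 × 1.0420 = 1.16787360
Price-level growth factor = 1.0180 × 0.9910 = 1.00883800
Real growth factor = 1.16787360 / 1.00883800 = 1.15764236
Annualized real rate = 1.15764236^(1/2) − 1 = 7.5938% → 0.0759.

0.0759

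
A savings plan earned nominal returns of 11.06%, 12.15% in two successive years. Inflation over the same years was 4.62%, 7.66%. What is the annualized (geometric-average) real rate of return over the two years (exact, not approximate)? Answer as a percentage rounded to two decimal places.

Compound the nominal returns: 1.1106 × 1.1215 = 1.24553790.
Compound inflation: 1.0462 × 1.0766 = 1.12633892.
Deflate: 1.24553790 / 1.12633892 = 1.10582870.
Annualized real rate = 1.10582870^(1/2) − 1 = 5.1584% → 5.16%.

5.16%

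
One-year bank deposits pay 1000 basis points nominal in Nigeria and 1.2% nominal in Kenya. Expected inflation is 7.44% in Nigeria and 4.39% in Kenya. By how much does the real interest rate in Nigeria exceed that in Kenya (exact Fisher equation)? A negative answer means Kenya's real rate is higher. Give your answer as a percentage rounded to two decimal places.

5.44%

Nigeria: (1 + 0.1000)/(1 + 0.0744) − 1 = 2.3827%
Kenya: (1 + 0.0120)/(1 + 0.0439) − 1 = -3.0558%
Differential = 2.3827% − (-3.0558%) = 5.4386% → 5.44%.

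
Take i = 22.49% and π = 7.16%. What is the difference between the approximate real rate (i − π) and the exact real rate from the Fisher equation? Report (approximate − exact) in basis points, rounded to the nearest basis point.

Approximate: r ≈ 22.490% − 7.160% = 15.3300%
Exact: (1 + 0.2249)/(1 + 0.0716) − 1 = 14.3057%
Error = 15.3300% − 14.3057% = 1.0243% → 102 basis points.

102 basis points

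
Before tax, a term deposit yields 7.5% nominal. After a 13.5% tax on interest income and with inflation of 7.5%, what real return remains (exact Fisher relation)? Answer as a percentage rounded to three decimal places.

After-tax nominal return = 7.5% × (1 − 0.135) = 6.4875%.
1 + r = 1.064875 / 1.07500 = 0.990581
After-tax real rate = 0.990581 − 1 → -0.942%.

-0.942%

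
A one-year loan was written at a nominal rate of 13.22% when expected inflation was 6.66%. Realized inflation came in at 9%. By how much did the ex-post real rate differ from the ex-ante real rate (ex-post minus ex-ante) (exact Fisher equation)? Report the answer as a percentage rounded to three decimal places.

-2.279%

Ex-ante: (1 + 0.1322)/(1 + 0.0666) − 1 = 6.1504%
Ex-post: (1 + 0.1322)/(1 + 0.0900) − 1 = 3.8716%
Difference (ex-post − ex-ante) = -2.2788% → -2.279%.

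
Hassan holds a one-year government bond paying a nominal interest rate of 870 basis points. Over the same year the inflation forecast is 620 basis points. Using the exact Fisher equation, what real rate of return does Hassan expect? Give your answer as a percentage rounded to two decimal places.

2.35%

By the Fisher equation, 1 + r = (1 + i)/(1 + π).
1 + r = 1.08700 / 1.06200 = 1.023540
r = 1.023540 − 1 = 2.3540%, i.e. 2.35%.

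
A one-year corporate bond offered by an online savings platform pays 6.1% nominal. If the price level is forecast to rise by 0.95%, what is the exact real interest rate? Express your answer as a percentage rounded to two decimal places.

1 + r = 1.06100 / 1.00950 = 1.051015
r = 1.051015 − 1 = 5.1015%, i.e. 5.10%.

5.10%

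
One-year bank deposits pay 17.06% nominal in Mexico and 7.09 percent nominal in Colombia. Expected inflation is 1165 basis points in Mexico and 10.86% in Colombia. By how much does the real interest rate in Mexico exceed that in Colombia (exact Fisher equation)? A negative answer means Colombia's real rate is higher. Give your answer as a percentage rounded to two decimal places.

8.25%

Mexico: (1 + 0.1706)/(1 + 0.1165) − 1 = 4.8455%
Colombia: (1 + 0.0709)/(1 + 0.1086) − 1 = -3.4007%
Differential = 4.8455% − (-3.4007%) = 8.2462% → 8.25%.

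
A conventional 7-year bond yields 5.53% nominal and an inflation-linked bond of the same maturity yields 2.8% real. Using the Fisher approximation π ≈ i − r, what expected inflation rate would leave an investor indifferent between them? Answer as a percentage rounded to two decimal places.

π ≈ i − r = 5.53% − 2.8% → 2.73%.

2.73%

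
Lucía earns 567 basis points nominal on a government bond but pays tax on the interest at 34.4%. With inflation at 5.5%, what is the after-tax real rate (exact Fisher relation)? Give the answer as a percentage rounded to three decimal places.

-1.688%

After-tax nominal return = 5.67% × (1 − 0.344) = 3.71952%.
1 + r = 1.0371952 / 1.05500 = 0.983123
After-tax real rate = 0.983123 − 1 → -1.688%.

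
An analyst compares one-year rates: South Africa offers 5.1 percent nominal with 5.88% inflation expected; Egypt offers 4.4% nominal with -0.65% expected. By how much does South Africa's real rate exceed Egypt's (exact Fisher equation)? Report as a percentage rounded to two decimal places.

-5.82%

South Africa: (1 + 0.0510)/(1 + 0.0588) − 1 = -0.7367%
Egypt: (1 + 0.0440)/(1 − 0.0065) − 1 = 5.0830%
Differential = -0.7367% − 5.0830% = -5.8197% → -5.82%.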